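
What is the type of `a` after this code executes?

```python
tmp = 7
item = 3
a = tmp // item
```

int // int returns int (7 // 3 = 2)

int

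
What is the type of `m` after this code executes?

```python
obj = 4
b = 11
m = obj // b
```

int // int returns int (4 // 11 = 0)

int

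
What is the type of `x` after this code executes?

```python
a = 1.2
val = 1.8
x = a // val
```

float // float returns float (floor division preserves float type)

float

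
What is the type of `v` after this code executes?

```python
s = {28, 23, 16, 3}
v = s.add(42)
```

set.add() returns None (mutates in place)

NoneType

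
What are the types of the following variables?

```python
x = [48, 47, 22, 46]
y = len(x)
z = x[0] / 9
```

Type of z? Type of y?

int / int returns float; len() returns int

float, int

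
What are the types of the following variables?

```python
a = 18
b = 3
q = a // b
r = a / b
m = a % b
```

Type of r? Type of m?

int / int returns float; int % int returns int

float, int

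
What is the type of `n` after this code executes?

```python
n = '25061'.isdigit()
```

str.isdigit() returns bool

bool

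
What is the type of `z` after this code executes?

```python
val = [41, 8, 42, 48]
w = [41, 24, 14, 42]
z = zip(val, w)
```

zip() returns a zip iterator object

zip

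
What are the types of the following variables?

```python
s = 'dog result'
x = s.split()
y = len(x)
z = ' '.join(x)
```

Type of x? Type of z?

str.split() returns list; str.join() returns str

list, str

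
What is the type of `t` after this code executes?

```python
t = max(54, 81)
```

max() of ints returns int

int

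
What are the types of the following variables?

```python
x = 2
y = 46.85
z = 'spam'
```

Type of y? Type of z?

y is float; z is str

float, str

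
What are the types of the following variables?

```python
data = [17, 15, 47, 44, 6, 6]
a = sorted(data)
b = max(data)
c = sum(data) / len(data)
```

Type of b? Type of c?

max of ints returns int; int / int returns float

int, float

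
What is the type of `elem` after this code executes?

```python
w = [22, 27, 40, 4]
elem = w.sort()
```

list.sort() returns None (sorts in place)

NoneType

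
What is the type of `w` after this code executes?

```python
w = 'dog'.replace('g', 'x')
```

str.replace() returns str

str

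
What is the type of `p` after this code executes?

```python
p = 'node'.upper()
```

str.upper() returns str

str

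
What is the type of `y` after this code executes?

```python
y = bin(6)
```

bin() returns str representation

str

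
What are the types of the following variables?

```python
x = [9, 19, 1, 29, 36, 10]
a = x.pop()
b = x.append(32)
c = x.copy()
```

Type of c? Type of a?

list.copy() returns list; list.pop() returns the element (int)

list, int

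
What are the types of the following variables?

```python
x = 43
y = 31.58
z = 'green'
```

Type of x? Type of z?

x is int; z is str

int, str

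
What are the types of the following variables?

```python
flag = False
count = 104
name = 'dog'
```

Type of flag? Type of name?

flag is bool; name is str

bool, str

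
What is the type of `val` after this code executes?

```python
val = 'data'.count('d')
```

str.count() returns int

int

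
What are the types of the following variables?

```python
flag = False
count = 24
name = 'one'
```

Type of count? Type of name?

count is int; name is str

int, str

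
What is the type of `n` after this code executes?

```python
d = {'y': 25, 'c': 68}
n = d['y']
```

Accessing dict[str, int] with key 'y' returns int value 25

int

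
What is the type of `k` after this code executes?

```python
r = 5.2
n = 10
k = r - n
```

float - int returns float (5.2 - 10 = -4.8)

float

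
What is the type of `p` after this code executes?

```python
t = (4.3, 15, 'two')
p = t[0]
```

Index 0 of tuple is 4.3 which is float

float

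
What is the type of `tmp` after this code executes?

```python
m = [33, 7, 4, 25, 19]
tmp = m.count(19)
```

list.count() returns int

int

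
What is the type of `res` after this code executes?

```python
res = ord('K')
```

ord() returns int (Unicode code point)

int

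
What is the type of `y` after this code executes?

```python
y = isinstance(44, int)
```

isinstance() returns bool

bool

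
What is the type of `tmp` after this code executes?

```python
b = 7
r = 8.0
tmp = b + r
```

int + float returns float (7 + 8.0 = 15.0)

float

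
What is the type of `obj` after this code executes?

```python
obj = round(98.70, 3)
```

round() with ndigits arg returns float

float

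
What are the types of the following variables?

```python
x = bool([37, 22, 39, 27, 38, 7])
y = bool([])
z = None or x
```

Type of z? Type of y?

None or <bool> returns the bool; bool() returns bool

bool, bool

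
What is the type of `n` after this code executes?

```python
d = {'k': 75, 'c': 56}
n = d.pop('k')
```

dict.pop() returns the value (int)

int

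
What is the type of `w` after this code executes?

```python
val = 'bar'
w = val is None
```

'is' comparison returns bool

bool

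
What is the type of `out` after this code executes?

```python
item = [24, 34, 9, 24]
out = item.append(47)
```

list.append() returns None (mutates in place)

NoneType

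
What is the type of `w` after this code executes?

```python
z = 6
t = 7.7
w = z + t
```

int + float returns float (6 + 7.7 = 13.7)

float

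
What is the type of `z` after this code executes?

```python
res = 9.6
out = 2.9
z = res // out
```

float // float returns float (floor division preserves float type)

float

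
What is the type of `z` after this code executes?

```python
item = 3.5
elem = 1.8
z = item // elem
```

float // float returns float (floor division preserves float type)

float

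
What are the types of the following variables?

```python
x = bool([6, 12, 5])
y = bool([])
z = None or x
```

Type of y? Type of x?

bool() returns bool; bool() returns bool

bool, bool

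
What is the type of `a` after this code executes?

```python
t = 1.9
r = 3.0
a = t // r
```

float // float returns float (floor division preserves float type)

float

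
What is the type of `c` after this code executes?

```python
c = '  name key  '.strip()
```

str.strip() returns str

str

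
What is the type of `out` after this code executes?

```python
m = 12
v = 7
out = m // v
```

int // int returns int (12 // 7 = 1)

int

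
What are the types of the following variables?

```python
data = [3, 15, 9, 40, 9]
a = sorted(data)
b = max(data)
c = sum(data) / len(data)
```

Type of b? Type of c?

max of ints returns int; int / int returns float

int, float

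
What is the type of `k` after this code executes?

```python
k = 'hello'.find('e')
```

str.find() returns int (index, or -1)

int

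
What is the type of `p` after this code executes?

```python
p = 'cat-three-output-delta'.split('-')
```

str.split() returns list

list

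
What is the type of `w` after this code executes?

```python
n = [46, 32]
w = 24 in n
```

'in' operator returns bool

bool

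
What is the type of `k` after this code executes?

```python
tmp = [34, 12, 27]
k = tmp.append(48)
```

list.append() returns None (mutates in place)

NoneType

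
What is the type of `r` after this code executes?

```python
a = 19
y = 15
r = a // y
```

int // int returns int (19 // 15 = 1)

int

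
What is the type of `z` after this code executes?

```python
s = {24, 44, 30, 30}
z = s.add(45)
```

set.add() returns None (mutates in place)

NoneType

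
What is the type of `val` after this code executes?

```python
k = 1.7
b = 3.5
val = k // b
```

float // float returns float (floor division preserves float type)

float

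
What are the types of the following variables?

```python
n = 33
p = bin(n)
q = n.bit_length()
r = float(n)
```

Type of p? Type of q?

bin() returns str; int.bit_length() returns int

str, int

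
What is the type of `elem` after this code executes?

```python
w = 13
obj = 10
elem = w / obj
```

int / int always returns float in Python 3 (13 / 10 = 1.3)

float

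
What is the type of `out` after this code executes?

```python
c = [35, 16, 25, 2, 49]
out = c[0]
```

Indexing a list of ints returns int (c[0] = 35)

int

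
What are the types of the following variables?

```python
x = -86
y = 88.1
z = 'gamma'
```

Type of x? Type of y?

x is int; y is float

int, float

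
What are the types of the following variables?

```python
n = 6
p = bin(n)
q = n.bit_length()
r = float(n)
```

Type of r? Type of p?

float() returns float; bin() returns str

float, str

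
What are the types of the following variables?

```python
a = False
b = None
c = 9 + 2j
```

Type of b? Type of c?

b is NoneType; c is complex

NoneType, complex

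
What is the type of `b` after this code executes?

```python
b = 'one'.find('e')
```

str.find() returns int (index, or -1)

int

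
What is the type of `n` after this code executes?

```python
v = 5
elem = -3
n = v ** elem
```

int ** negative int returns float

float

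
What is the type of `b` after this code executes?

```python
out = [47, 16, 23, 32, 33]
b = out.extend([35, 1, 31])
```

list.extend() returns None

NoneType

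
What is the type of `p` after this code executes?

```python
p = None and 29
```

'and' returns first falsy value (None)

NoneType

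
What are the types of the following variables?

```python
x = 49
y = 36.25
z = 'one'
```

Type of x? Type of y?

x is int; y is float

int, float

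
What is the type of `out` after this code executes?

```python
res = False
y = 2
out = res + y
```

bool + int returns int (False is 0, so 0 + 2 = 2)

int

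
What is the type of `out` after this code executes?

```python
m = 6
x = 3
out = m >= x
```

Comparison operators return bool

bool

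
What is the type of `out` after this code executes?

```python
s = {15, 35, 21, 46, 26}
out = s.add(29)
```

set.add() returns None (mutates in place)

NoneType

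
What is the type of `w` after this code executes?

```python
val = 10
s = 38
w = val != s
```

Comparison operators return bool

bool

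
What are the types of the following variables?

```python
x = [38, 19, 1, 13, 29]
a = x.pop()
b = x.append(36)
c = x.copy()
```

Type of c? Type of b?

list.copy() returns list; list.append() returns None

list, NoneType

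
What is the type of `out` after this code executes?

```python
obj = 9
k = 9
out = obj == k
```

Equality comparison returns bool

bool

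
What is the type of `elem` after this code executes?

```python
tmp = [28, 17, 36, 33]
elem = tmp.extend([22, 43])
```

list.extend() returns None

NoneType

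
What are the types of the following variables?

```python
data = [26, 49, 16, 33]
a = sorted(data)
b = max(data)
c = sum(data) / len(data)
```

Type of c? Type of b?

int / int returns float; max of ints returns int

float, int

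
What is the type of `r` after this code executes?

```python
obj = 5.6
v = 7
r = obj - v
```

float - int returns float (5.6 - 7 = -1.4)

float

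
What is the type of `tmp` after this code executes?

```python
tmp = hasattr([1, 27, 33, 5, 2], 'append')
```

hasattr() returns bool

bool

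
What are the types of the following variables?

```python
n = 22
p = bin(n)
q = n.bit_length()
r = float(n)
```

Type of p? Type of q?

bin() returns str; int.bit_length() returns int

str, int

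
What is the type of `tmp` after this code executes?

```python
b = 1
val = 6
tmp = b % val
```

int % int returns int (1 % 6 = 1)

int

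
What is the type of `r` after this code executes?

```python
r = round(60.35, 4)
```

round() with ndigits arg returns float

float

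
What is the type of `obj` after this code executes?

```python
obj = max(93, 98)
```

max() of ints returns int

int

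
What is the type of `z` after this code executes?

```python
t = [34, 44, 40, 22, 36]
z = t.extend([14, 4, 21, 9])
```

list.extend() returns None

NoneType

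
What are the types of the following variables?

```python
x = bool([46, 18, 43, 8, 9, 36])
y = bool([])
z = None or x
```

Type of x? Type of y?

bool() returns bool; bool() returns bool

bool, bool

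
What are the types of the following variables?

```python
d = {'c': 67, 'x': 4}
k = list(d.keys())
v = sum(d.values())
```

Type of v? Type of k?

sum of int values returns int; list(...) returns list

int, list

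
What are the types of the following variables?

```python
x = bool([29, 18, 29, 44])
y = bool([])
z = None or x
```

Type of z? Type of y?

None or <bool> returns the bool; bool() returns bool

bool, bool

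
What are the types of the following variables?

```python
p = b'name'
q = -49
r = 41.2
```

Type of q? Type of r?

q is int; r is float

int, float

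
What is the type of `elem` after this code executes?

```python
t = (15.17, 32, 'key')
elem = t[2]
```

Index 2 of tuple is 'key' which is str

str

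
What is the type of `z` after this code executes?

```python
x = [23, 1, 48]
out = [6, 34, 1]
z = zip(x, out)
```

zip() returns a zip iterator object

zip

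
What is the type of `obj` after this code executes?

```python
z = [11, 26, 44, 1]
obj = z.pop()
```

list.pop() returns the popped element (int here)

int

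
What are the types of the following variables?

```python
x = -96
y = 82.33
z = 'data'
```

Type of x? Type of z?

x is int; z is str

int, str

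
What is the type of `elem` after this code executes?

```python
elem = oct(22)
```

oct() returns str representation

str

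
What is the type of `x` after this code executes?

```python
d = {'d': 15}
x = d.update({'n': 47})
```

dict.update() returns None

NoneType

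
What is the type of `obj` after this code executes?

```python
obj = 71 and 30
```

'and' returns the last value when all truthy (30, which is int)

int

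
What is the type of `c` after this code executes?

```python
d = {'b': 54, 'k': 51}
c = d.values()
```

.values() returns a dict_values view object

dict_values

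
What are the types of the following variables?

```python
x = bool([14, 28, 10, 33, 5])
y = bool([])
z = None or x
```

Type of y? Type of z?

bool() returns bool; None or <bool> returns the bool

bool, bool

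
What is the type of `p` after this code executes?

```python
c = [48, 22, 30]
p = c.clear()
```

list.clear() returns None

NoneType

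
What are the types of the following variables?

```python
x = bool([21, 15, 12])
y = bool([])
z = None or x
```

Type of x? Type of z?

bool() returns bool; None or <bool> returns the bool

bool, bool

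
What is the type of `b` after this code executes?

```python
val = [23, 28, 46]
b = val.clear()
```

list.clear() returns None

NoneType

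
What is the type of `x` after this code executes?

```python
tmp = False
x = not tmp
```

'not' always returns bool

bool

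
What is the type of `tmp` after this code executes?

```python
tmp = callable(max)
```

callable() returns bool

bool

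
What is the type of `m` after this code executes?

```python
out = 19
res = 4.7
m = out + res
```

int + float returns float (19 + 4.7 = 23.7)

float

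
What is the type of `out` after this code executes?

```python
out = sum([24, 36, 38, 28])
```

sum() of ints returns int

int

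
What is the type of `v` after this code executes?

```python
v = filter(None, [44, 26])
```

filter() returns a filter iterator object

filter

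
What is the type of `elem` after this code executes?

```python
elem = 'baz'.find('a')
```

str.find() returns int (index, or -1)

int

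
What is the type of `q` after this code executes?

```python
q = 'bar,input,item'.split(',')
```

str.split() returns list

list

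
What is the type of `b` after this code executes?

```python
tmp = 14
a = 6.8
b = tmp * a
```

int * float returns float (14 * 6.8 = 95.2)

float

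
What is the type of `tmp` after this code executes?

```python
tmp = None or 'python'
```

'or' with None returns the other value ('python', str)

str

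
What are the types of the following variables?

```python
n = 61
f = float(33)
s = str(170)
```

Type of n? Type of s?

n is int; s is str

int, str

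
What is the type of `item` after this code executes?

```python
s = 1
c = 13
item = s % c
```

int % int returns int (1 % 13 = 1)

int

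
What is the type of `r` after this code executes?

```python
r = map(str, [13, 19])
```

map() returns a map iterator object

map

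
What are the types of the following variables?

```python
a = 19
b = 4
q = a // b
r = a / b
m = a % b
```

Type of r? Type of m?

int / int returns float; int % int returns int

float, int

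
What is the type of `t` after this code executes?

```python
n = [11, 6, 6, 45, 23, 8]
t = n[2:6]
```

Slicing a list always returns a list

list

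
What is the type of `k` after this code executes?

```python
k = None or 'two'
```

'or' with None returns the other value ('two', str)

str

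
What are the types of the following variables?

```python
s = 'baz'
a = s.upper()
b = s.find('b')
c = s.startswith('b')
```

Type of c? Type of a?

str.startswith() returns bool; str.upper() returns str

bool, str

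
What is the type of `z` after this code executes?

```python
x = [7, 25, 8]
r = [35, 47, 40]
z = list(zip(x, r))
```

list(zip(...)) returns a list of tuples

list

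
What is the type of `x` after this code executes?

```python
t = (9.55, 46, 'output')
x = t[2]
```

Index 2 of tuple is 'output' which is str

str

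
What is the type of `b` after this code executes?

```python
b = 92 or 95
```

'or' returns the first truthy value (92, which is int)

int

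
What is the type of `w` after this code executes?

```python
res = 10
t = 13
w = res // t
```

int // int returns int (10 // 13 = 0)

int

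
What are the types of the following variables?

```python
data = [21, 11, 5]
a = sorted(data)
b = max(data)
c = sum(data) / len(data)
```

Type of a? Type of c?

sorted() returns list; int / int returns float

list, float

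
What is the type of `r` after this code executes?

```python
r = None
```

None has type NoneType

NoneType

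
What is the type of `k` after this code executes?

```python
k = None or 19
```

'or' with None returns the other value (19, int)

int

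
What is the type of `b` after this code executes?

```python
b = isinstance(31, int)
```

isinstance() returns bool

bool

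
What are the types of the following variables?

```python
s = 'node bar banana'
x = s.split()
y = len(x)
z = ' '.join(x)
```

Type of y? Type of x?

len() returns int; str.split() returns list

int, list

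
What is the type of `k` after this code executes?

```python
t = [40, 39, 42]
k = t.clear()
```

list.clear() returns None

NoneType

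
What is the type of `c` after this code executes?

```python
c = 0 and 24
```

'and' returns the first falsy value (0, which is int)

int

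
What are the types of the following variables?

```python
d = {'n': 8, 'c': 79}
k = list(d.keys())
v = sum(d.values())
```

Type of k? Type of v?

list(...) returns list; sum of int values returns int

list, int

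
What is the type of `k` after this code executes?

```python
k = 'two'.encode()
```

str.encode() returns bytes

bytes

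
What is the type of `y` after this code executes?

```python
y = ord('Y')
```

ord() returns int (Unicode code point)

int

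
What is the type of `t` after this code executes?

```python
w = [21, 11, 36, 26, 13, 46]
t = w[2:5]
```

Slicing a list always returns a list

list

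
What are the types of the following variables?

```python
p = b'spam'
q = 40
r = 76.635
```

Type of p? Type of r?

p is bytes; r is float

bytes, float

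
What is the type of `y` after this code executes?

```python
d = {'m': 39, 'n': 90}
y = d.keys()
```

.keys() returns a dict_keys view object

dict_keys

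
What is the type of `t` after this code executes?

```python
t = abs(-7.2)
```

abs() of float returns float

float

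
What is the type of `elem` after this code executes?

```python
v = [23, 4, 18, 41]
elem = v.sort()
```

list.sort() returns None (sorts in place)

NoneType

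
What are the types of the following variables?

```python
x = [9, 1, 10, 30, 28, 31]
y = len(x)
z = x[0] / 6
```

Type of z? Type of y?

int / int returns float; len() returns int

float, int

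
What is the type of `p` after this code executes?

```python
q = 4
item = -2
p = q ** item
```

int ** negative int returns float

float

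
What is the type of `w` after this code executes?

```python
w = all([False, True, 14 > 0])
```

all() returns bool

bool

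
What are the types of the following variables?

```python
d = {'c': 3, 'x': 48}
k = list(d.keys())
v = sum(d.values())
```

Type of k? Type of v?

list(...) returns list; sum of int values returns int

list, int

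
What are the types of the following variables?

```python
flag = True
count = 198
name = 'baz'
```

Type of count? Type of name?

count is int; name is str

int, str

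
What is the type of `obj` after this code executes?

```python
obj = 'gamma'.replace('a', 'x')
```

str.replace() returns str

str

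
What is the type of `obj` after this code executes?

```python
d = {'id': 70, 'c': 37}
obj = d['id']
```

Accessing dict[str, int] with key 'id' returns int value 70

int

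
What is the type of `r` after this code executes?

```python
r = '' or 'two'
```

'or' returns first truthy value ('two', which is str)

str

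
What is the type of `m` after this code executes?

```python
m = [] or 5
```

'or' returns first truthy value (5, which is int)

int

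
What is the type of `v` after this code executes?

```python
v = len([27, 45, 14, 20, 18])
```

len() always returns int

int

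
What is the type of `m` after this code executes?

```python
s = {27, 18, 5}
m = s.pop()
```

Popping from a set of ints returns int

int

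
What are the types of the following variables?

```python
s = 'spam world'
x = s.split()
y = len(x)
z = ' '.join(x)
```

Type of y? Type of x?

len() returns int; str.split() returns list

int, list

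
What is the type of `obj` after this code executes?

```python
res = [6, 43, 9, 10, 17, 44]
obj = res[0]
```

Indexing a list of ints returns int (res[0] = 6)

int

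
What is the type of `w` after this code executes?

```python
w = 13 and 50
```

'and' returns the last value when all truthy (50, which is int)

int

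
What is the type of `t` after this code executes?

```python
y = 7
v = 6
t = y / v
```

int / int always returns float in Python 3 (7 / 6 = 1.16667)

float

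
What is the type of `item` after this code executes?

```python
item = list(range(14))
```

list(range(...)) returns list

list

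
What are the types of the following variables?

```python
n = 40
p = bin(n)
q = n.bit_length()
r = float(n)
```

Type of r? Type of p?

float() returns float; bin() returns str

float, str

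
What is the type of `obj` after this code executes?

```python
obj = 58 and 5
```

'and' returns the last value when all truthy (5, which is int)

int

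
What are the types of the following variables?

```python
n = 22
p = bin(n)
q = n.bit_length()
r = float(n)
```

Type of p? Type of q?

bin() returns str; int.bit_length() returns int

str, int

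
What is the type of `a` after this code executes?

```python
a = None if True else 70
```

Ternary: condition is True, if branch (None) taken → NoneType

NoneType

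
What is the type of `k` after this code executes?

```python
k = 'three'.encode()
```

str.encode() returns bytes

bytes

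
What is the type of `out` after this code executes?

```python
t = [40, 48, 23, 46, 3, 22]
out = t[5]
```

Indexing a list of ints returns int (t[5] = 22)

int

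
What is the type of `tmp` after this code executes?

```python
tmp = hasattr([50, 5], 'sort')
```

hasattr() returns bool

bool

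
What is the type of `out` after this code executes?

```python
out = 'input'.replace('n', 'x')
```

str.replace() returns str

str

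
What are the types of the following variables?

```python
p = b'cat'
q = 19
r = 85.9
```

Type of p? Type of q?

p is bytes; q is int

bytes, int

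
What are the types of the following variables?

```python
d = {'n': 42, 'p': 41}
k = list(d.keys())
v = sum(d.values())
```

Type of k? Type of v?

list(...) returns list; sum of int values returns int

list, int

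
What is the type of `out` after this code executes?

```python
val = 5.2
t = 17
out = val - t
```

float - int returns float (5.2 - 17 = -11.8)

float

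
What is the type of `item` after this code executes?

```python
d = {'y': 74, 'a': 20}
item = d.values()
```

.values() returns a dict_values view object

dict_values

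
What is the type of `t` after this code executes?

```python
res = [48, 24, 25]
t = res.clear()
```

list.clear() returns None

NoneType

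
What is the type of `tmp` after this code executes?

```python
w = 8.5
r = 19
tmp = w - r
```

float - int returns float (8.5 - 19 = -10.5)

float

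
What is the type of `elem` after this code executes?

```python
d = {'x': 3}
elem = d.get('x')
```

dict.get() returns the value (int) when key is found

int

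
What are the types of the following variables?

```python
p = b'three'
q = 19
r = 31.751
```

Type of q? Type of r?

q is int; r is float

int, float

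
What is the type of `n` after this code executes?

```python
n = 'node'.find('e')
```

str.find() returns int (index, or -1)

int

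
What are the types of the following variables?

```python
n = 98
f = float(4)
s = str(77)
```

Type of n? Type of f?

n is int; f is float

int, float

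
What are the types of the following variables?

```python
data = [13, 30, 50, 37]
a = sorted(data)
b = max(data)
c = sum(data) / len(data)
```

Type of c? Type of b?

int / int returns float; max of ints returns int

float, int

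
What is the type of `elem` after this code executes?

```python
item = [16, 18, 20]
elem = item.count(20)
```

list.count() returns int

int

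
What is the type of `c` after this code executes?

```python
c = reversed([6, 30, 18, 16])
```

reversed() on a list returns a list_reverseiterator

list_reverseiterator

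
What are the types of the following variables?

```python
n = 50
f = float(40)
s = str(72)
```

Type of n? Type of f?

n is int; f is float

int, float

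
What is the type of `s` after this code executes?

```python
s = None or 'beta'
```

'or' with None returns the other value ('beta', str)

str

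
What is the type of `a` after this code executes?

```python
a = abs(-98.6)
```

abs() of float returns float

float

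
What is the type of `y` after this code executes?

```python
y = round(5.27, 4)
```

round() with ndigits arg returns float

float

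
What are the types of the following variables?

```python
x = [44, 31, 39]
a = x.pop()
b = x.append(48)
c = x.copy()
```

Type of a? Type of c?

list.pop() returns the element (int); list.copy() returns list

int, list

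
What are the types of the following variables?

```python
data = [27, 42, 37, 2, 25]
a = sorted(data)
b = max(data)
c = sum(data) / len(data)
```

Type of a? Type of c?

sorted() returns list; int / int returns float

list, float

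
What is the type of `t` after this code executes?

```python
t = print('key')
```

print() returns None

NoneType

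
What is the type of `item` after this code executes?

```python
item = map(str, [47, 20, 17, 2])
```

map() returns a map iterator object

map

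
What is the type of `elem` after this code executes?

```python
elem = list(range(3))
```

list(range(...)) returns list

list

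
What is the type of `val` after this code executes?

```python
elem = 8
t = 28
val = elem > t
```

Comparison operators return bool

bool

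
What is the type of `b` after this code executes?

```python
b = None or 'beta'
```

'or' with None returns the other value ('beta', str)

str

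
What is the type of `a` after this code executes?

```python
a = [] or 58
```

'or' returns first truthy value (58, which is int)

int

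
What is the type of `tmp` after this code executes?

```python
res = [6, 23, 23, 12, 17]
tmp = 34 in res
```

'in' operator returns bool

bool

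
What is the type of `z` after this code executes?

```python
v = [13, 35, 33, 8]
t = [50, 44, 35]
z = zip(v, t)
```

zip() returns a zip iterator object

zip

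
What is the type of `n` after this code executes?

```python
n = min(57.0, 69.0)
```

min() of floats returns float

float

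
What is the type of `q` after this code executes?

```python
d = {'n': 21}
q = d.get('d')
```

dict.get() returns None when key 'd' is not found and no default given

NoneType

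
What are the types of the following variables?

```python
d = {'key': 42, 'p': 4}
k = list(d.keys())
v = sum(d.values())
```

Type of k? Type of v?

list(...) returns list; sum of int values returns int

list, int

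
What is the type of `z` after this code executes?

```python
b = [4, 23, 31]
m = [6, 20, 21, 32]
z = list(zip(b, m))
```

list(zip(...)) returns a list of tuples

list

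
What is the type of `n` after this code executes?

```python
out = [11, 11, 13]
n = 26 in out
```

'in' operator returns bool

bool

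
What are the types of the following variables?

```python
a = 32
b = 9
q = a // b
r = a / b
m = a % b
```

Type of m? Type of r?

int % int returns int; int / int returns float

int, float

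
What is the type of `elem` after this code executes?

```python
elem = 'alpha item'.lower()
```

str.lower() returns str

str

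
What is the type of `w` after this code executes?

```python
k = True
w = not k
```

'not' always returns bool

bool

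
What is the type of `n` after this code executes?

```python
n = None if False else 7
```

Ternary: condition is False, else branch (7) taken → int

int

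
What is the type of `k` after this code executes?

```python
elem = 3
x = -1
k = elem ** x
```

int ** negative int returns float

float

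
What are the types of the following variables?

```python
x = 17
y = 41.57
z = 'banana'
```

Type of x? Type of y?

x is int; y is float

int, float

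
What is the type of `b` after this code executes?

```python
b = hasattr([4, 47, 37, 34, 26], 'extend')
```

hasattr() returns bool

bool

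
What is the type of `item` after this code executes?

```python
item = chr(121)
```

chr() returns str (single character)

str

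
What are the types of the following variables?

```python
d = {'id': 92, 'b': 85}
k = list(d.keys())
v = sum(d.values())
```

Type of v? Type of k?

sum of int values returns int; list(...) returns list

int, list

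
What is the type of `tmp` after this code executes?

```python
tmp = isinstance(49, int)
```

isinstance() returns bool

bool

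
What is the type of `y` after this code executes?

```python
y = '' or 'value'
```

'or' returns first truthy value ('value', which is str)

str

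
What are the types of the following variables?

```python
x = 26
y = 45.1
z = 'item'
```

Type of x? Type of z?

x is int; z is str

int, str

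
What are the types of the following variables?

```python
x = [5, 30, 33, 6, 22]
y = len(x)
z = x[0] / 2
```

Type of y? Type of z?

len() returns int; int / int returns float

int, float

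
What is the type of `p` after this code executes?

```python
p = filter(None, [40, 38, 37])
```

filter() returns a filter iterator object

filter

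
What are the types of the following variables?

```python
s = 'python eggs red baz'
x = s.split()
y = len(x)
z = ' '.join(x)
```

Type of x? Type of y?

str.split() returns list; len() returns int

list, int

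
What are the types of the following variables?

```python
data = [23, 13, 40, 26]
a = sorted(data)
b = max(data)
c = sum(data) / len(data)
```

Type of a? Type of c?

sorted() returns list; int / int returns float

list, float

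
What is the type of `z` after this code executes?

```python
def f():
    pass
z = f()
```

A function with no return statement returns None

NoneType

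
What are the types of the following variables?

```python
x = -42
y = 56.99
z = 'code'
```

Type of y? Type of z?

y is float; z is str

float, str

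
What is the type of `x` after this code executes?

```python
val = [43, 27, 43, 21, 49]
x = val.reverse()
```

list.reverse() returns None

NoneType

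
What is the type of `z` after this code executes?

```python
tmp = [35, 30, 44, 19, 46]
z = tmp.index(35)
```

list.index() returns int

int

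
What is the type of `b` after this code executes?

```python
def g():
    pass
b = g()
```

A function with no return statement returns None

NoneType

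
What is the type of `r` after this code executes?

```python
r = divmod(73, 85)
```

divmod() returns a tuple (quotient, remainder)

tuple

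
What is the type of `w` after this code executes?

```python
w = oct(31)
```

oct() returns str representation

str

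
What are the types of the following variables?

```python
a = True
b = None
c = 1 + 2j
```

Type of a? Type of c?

a is bool; c is complex

bool, complex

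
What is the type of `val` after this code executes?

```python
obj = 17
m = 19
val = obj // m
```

int // int returns int (17 // 19 = 0)

int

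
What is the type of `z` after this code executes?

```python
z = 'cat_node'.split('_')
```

str.split() returns list

list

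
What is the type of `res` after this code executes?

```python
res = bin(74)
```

bin() returns str representation

str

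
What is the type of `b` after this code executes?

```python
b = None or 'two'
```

'or' with None returns the other value ('two', str)

str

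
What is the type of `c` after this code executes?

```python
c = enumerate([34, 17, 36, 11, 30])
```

enumerate() returns an enumerate iterator object

enumerate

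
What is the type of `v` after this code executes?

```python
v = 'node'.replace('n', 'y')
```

str.replace() returns str

str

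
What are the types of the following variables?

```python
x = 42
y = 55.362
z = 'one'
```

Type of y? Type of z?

y is float; z is str

float, str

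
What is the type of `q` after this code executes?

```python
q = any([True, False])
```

any() returns bool

bool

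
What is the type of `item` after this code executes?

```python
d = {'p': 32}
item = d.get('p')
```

dict.get() returns the value (int) when key is found

int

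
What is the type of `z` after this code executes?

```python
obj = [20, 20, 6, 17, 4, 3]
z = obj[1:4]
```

Slicing a list always returns a list

list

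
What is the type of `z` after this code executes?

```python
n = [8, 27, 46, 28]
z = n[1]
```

Indexing a list of ints returns int (n[1] = 27)

int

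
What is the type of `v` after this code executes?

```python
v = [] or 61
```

'or' returns first truthy value (61, which is int)

int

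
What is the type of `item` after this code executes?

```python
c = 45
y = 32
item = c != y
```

Comparison operators return bool

bool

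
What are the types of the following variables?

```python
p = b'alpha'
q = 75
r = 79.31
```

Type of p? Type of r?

p is bytes; r is float

bytes, float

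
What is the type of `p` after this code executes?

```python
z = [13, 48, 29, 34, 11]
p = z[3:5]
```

Slicing a list always returns a list

list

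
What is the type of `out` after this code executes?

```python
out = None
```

None has type NoneType

NoneType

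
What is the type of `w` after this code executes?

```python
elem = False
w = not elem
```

'not' always returns bool

bool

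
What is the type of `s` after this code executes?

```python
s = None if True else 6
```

Ternary: condition is True, if branch (None) taken → NoneType

NoneType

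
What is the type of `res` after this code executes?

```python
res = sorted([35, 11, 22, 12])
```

sorted() always returns list

list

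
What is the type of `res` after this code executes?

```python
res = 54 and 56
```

'and' returns the last value when all truthy (56, which is int)

int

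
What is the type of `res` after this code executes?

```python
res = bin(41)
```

bin() returns str representation

str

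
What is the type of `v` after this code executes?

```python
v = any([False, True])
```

any() returns bool

bool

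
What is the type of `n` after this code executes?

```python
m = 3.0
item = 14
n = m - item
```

float - int returns float (3.0 - 14 = -11.0)

float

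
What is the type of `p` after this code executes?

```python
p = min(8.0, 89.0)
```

min() of floats returns float

float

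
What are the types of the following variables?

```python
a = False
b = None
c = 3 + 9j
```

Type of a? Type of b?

a is bool; b is NoneType

bool, NoneType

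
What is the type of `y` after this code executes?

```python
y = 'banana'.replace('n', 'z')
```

str.replace() returns str

str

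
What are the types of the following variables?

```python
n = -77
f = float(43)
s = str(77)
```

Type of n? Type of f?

n is int; f is float

int, float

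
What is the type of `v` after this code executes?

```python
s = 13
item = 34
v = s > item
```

Comparison operators return bool

bool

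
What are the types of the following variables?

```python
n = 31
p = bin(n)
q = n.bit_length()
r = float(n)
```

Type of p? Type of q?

bin() returns str; int.bit_length() returns int

str, int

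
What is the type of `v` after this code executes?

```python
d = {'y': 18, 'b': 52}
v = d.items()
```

dict.items() returns a dict_items view

dict_items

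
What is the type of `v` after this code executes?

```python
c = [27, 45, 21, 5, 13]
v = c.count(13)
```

list.count() returns int

int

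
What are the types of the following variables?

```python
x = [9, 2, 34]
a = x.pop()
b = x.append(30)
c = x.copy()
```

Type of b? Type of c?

list.append() returns None; list.copy() returns list

NoneType, list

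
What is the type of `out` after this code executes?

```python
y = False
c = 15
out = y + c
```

bool + int returns int (False is 0, so 0 + 15 = 15)

int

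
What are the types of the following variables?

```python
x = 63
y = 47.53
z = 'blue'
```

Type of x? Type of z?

x is int; z is str

int, str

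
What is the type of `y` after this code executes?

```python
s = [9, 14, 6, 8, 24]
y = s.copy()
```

list.copy() returns list

list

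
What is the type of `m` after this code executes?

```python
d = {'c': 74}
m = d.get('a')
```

dict.get() returns None when key 'a' is not found and no default given

NoneType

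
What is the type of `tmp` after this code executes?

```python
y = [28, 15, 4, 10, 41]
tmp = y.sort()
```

list.sort() returns None (sorts in place)

NoneType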